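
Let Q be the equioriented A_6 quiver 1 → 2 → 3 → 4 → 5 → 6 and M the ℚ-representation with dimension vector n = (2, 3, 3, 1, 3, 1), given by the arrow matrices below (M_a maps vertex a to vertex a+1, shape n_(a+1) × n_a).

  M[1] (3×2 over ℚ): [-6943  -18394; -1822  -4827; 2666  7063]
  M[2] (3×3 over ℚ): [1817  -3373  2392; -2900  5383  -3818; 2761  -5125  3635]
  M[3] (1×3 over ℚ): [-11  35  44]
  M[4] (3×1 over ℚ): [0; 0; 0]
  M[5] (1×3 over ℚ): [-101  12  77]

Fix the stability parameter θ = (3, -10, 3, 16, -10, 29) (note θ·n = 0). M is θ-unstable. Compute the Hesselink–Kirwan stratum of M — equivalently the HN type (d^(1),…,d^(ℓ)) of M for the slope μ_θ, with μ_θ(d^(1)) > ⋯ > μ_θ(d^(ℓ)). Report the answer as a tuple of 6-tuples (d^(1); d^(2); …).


Barcode: M ≅ I[1,3], I[1,4], I[2,3], I[5,5]^2, I[5,6]. HN layers by μ_θ (5 steps, strictly decreasing):
  μ^(1)=29; μ^(2)=16; μ^(3)=3; μ^(4)=-7/2; μ^(5)=-10

((0, 0, 0, 0, 0, 1); (0, 0, 0, 1, 0, 0); (0, 0, 3, 0, 0, 0); (2, 2, 0, 0, 0, 0); (0, 1, 0, 0, 3, 0))


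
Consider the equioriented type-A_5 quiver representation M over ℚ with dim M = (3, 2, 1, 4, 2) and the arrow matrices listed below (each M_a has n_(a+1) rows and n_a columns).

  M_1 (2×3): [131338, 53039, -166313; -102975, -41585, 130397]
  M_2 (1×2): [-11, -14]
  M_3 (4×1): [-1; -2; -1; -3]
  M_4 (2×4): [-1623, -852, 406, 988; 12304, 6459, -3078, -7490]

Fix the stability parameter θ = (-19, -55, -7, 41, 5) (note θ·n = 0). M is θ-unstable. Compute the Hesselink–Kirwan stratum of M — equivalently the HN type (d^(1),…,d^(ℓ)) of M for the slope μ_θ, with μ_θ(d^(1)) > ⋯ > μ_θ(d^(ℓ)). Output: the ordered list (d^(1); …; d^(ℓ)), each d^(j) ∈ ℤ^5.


Via rank(M_{q-1}∘⋯∘M_p): M ≅ I[1,1], I[1,2], I[1,5], I[4,4]^2, I[4,5].
μ_θ-semistable layers: μ^(1)=41; μ^(2)=23; μ^(3)=-7; μ^(4)=-19; μ^(5)=-37

((0, 0, 0, 2, 0); (0, 0, 0, 2, 2); (0, 0, 1, 0, 0); (1, 0, 0, 0, 0); (2, 2, 0, 0, 0))


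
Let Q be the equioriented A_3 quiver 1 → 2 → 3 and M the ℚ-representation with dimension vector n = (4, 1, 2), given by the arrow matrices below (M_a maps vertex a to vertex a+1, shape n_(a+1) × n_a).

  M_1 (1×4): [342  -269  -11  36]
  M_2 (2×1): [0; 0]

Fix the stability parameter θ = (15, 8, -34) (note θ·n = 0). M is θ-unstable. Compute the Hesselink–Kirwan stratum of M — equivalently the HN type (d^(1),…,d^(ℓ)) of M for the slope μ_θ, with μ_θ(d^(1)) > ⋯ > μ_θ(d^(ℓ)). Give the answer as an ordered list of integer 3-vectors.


Via rank(M_{q-1}∘⋯∘M_p): M ≅ I[1,1]^3, I[1,2], I[3,3]^2.
μ_θ-semistable layers: μ^(1)=15; μ^(2)=23/2; μ^(3)=-34

((3, 0, 0); (1, 1, 0); (0, 0, 2))


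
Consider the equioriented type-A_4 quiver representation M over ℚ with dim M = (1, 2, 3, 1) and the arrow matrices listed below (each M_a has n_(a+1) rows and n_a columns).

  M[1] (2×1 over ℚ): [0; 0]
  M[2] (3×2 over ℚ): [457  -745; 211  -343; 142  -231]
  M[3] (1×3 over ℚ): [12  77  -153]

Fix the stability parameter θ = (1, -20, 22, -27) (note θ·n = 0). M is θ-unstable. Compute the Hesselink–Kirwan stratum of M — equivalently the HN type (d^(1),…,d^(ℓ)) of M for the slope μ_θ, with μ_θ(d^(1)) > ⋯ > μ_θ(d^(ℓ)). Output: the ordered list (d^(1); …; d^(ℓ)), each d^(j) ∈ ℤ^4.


Via rank(M_{q-1}∘⋯∘M_p): M ≅ I[1,1], I[2,3], I[2,4], I[3,3].
μ_θ-semistable layers: μ^(1)=22; μ^(2)=1; μ^(3)=-5/2; μ^(4)=-20

((0, 0, 2, 0); (1, 0, 0, 0); (0, 0, 1, 1); (0, 2, 0, 0))


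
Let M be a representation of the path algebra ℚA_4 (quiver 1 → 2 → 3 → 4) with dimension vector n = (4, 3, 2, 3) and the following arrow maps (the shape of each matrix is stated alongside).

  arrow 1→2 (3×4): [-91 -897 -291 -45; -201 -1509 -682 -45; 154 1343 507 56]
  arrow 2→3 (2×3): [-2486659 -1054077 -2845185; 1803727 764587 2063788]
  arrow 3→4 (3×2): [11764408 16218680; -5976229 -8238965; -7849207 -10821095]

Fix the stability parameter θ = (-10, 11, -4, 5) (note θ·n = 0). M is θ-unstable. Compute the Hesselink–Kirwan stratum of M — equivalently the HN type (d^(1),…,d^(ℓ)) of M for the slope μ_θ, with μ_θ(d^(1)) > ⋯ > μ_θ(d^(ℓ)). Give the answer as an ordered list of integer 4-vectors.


Barcode: M ≅ I[1,1], I[1,2], I[1,3], I[1,4], I[4,4]^2. HN layers by μ_θ (4 steps, strictly decreasing):
  μ^(1)=11; μ^(2)=5; μ^(3)=7/2; μ^(4)=-10

((0, 1, 0, 0); (0, 0, 0, 3); (0, 2, 2, 0); (4, 0, 0, 0))


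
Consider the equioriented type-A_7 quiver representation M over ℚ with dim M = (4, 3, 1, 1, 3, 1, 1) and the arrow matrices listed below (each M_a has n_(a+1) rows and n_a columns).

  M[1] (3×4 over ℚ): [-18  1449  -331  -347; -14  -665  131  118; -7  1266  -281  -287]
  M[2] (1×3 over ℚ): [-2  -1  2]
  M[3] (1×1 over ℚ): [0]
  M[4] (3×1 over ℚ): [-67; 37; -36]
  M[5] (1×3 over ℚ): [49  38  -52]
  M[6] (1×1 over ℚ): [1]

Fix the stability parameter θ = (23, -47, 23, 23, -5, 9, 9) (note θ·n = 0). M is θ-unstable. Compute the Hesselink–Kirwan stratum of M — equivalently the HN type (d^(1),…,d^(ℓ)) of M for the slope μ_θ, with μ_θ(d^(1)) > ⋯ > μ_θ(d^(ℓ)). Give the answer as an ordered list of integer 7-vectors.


Interval decomposition of M: I[1,1], I[1,2]^2, I[1,3], I[4,7], I[5,5]^2.
HN type (ℓ=4): μ^(1)=23; μ^(2)=9; μ^(3)=-5; μ^(4)=-12

((1, 0, 1, 0, 0, 0, 0); (0, 0, 0, 1, 1, 1, 1); (0, 0, 0, 0, 2, 0, 0); (3, 3, 0, 0, 0, 0, 0))


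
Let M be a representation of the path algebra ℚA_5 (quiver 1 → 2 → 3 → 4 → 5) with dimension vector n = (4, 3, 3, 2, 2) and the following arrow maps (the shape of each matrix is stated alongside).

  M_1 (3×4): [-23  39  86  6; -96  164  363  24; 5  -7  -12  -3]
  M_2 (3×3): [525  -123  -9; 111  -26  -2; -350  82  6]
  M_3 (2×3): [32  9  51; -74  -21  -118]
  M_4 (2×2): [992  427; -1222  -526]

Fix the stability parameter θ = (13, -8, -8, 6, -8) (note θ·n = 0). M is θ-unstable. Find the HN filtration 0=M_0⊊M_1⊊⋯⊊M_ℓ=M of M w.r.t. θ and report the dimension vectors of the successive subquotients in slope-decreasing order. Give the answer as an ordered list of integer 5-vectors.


Via rank(M_{q-1}∘⋯∘M_p): M ≅ I[1,1], I[1,2], I[1,3], I[1,5], I[3,5].
μ_θ-semistable layers: μ^(1)=13; μ^(2)=5/2; μ^(3)=-1; μ^(4)=-8

((1, 0, 0, 0, 0); (1, 1, 0, 0, 0); (2, 2, 2, 2, 2); (0, 0, 1, 0, 0))


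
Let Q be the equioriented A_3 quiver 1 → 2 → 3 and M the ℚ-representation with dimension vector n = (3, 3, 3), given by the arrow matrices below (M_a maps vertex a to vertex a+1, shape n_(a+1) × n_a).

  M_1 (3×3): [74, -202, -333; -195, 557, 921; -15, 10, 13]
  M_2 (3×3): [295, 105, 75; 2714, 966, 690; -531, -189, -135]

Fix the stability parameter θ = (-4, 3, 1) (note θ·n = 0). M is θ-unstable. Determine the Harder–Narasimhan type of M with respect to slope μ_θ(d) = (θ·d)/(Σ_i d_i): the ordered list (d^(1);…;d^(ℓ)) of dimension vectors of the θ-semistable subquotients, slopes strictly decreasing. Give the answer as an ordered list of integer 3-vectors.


Interval decomposition of M: I[1,2]^2, I[1,3], I[3,3]^2.
HN type (ℓ=4): μ^(1)=3; μ^(2)=2; μ^(3)=1; μ^(4)=-4

((0, 2, 0); (0, 1, 1); (0, 0, 2); (3, 0, 0))


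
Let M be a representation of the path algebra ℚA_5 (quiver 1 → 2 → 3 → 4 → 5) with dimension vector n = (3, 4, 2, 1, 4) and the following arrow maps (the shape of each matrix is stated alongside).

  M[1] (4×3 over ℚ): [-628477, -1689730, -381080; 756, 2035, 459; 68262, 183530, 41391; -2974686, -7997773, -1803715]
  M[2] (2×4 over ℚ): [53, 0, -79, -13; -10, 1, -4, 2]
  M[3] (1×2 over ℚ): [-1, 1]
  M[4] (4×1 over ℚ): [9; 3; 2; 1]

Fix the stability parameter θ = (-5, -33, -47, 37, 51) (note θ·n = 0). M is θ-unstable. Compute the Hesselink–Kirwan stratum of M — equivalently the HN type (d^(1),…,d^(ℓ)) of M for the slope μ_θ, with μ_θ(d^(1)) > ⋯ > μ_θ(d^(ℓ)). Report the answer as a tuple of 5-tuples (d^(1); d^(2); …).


Barcode: M ≅ I[1,2], I[1,3], I[1,5], I[2,2], I[5,5]^3. HN layers by μ_θ (5 steps, strictly decreasing):
  μ^(1)=51; μ^(2)=37; μ^(3)=-19; μ^(4)=-85/3; μ^(5)=-33

((0, 0, 0, 0, 4); (0, 0, 0, 1, 0); (1, 1, 0, 0, 0); (2, 2, 2, 0, 0); (0, 1, 0, 0, 0))


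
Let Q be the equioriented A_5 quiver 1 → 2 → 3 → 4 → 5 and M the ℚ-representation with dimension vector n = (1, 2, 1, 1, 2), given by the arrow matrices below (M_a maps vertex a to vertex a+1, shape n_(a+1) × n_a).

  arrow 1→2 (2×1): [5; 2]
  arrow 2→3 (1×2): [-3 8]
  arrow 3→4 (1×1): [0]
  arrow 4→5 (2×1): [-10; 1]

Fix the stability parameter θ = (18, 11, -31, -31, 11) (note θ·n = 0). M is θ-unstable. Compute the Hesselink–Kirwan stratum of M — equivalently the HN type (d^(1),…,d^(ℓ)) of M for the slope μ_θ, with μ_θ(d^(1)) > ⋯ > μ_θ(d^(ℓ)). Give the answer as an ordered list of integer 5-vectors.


Interval decomposition of M: I[1,3], I[2,2], I[4,5], I[5,5].
HN type (ℓ=3): μ^(1)=11; μ^(2)=-2/3; μ^(3)=-31

((0, 1, 0, 0, 2); (1, 1, 1, 0, 0); (0, 0, 0, 1, 0))


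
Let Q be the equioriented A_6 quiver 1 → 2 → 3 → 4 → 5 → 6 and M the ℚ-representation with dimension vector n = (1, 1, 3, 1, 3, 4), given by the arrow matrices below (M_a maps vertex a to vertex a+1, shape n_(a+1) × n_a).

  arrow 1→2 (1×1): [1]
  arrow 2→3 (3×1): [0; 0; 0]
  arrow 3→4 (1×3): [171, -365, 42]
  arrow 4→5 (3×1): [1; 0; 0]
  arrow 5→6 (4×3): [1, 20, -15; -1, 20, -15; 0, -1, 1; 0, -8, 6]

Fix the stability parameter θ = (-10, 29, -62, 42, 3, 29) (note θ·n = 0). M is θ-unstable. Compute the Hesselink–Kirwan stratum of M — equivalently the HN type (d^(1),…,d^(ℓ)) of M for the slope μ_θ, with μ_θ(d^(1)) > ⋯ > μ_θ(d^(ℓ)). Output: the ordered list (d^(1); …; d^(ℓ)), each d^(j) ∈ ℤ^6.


Barcode: M ≅ I[1,2], I[3,3]^2, I[3,6], I[5,6]^2, I[6,6]. HN layers by μ_θ (5 steps, strictly decreasing):
  μ^(1)=29; μ^(2)=45/2; μ^(3)=3; μ^(4)=-10; μ^(5)=-62

((0, 1, 0, 0, 0, 4); (0, 0, 0, 1, 1, 0); (0, 0, 0, 0, 2, 0); (1, 0, 0, 0, 0, 0); (0, 0, 3, 0, 0, 0))


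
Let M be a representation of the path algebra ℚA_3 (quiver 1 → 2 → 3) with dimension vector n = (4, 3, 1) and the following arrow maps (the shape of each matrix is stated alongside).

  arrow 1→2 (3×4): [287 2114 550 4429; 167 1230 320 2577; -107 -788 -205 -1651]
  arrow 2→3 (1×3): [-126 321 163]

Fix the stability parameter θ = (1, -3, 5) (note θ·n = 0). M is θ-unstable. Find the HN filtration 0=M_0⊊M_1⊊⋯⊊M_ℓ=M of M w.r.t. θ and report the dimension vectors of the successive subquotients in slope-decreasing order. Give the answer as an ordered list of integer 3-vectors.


Interval decomposition of M: I[1,1]^2, I[1,2], I[1,3], I[2,2].
HN type (ℓ=4): μ^(1)=5; μ^(2)=1; μ^(3)=-1; μ^(4)=-3

((0, 0, 1); (2, 0, 0); (2, 2, 0); (0, 1, 0))


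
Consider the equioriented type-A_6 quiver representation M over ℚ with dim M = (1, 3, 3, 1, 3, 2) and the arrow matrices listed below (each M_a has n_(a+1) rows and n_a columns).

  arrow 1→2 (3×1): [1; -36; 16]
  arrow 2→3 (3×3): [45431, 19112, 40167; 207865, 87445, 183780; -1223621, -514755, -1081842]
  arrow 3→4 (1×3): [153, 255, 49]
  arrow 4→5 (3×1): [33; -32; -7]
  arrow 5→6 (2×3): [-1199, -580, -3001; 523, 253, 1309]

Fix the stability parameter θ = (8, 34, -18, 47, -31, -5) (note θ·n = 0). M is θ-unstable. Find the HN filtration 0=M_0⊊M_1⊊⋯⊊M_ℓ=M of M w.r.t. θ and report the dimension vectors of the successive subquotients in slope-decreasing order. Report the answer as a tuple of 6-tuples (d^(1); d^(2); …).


Interval decomposition of M: I[1,5], I[2,2], I[2,3], I[3,3], I[5,6]^2.
HN type (ℓ=5): μ^(1)=34; μ^(2)=8; μ^(3)=-5; μ^(4)=-18; μ^(5)=-31

((0, 1, 0, 0, 0, 0); (1, 2, 2, 1, 1, 0); (0, 0, 0, 0, 0, 2); (0, 0, 1, 0, 0, 0); (0, 0, 0, 0, 2, 0))


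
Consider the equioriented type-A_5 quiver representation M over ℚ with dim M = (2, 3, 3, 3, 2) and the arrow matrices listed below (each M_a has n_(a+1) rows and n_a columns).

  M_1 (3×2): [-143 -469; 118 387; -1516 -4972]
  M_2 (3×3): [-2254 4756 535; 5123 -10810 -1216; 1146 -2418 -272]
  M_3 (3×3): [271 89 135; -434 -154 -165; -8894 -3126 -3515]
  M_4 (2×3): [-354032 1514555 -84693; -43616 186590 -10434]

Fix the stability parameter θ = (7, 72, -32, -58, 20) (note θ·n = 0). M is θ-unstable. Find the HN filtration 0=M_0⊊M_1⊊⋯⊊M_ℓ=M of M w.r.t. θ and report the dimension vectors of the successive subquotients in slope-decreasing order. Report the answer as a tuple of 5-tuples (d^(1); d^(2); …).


Interval decomposition of M: I[1,4]^2, I[2,3], I[4,5], I[5,5].
HN type (ℓ=3): μ^(1)=20; μ^(2)=-11/4; μ^(3)=-58

((0, 1, 1, 0, 2); (2, 2, 2, 2, 0); (0, 0, 0, 1, 0))


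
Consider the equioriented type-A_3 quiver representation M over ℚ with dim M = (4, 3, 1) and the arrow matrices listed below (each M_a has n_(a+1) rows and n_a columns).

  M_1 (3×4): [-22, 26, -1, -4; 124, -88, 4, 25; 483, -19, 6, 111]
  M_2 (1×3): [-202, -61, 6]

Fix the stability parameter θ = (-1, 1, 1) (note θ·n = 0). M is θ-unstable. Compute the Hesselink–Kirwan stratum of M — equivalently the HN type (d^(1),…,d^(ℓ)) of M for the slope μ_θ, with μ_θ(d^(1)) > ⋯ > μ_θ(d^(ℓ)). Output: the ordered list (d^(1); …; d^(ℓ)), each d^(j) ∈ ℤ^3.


Via rank(M_{q-1}∘⋯∘M_p): M ≅ I[1,1], I[1,2]^2, I[1,3].
μ_θ-semistable layers: μ^(1)=1; μ^(2)=-1

((0, 3, 1); (4, 0, 0))


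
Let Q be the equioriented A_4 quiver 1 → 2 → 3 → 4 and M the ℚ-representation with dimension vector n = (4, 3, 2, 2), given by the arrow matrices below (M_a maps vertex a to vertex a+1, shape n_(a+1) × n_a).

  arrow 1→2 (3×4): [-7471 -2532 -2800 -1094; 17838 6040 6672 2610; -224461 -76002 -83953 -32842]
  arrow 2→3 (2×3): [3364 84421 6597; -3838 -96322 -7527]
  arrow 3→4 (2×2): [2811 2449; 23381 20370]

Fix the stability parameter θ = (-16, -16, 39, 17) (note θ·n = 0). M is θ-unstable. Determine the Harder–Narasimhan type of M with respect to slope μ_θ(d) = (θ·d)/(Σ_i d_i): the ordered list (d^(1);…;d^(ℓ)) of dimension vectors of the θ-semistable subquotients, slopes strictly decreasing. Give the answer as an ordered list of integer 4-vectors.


Barcode: M ≅ I[1,1], I[1,2], I[1,4]^2. HN layers by μ_θ (2 steps, strictly decreasing):
  μ^(1)=28; μ^(2)=-16

((0, 0, 2, 2); (4, 3, 0, 0))


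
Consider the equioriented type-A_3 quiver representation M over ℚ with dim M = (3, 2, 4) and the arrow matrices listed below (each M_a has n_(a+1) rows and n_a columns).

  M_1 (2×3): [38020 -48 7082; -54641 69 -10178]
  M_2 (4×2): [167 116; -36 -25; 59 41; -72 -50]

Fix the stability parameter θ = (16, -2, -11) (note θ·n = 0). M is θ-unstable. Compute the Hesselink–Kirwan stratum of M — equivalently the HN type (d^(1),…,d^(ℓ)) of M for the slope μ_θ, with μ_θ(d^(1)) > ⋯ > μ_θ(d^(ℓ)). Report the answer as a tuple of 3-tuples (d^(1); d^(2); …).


Interval decomposition of M: I[1,1], I[1,3]^2, I[3,3]^2.
HN type (ℓ=3): μ^(1)=16; μ^(2)=1; μ^(3)=-11

((1, 0, 0); (2, 2, 2); (0, 0, 2))


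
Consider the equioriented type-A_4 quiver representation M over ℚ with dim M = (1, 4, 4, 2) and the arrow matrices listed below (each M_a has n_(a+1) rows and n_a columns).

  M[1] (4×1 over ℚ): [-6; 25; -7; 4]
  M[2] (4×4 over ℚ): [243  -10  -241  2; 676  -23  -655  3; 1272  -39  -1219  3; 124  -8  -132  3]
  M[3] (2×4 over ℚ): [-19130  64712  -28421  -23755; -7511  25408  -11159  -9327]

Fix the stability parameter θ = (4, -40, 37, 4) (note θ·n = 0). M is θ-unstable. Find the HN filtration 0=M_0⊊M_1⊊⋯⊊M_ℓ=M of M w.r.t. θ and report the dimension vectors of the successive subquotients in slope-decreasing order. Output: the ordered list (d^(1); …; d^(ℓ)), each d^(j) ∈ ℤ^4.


Interval decomposition of M: I[1,4], I[2,2], I[2,3], I[2,4], I[3,3].
HN type (ℓ=4): μ^(1)=37; μ^(2)=41/2; μ^(3)=-18; μ^(4)=-40

((0, 0, 2, 0); (0, 0, 2, 2); (1, 1, 0, 0); (0, 3, 0, 0))


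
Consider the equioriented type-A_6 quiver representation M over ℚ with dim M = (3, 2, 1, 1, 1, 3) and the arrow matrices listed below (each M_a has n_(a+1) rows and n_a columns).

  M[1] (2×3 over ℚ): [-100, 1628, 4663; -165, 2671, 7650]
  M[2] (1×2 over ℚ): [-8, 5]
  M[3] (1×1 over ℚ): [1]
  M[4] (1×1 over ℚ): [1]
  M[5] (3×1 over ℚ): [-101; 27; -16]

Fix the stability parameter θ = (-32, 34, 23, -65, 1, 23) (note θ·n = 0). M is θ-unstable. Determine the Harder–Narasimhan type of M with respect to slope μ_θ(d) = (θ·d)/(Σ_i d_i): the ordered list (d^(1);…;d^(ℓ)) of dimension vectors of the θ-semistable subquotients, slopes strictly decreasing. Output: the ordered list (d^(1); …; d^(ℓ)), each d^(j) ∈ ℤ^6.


Via rank(M_{q-1}∘⋯∘M_p): M ≅ I[1,1], I[1,2], I[1,6], I[6,6]^2.
μ_θ-semistable layers: μ^(1)=34; μ^(2)=23; μ^(3)=1; μ^(4)=-8/3; μ^(5)=-32

((0, 1, 0, 0, 0, 0); (0, 0, 0, 0, 0, 3); (0, 0, 0, 0, 1, 0); (0, 1, 1, 1, 0, 0); (3, 0, 0, 0, 0, 0))


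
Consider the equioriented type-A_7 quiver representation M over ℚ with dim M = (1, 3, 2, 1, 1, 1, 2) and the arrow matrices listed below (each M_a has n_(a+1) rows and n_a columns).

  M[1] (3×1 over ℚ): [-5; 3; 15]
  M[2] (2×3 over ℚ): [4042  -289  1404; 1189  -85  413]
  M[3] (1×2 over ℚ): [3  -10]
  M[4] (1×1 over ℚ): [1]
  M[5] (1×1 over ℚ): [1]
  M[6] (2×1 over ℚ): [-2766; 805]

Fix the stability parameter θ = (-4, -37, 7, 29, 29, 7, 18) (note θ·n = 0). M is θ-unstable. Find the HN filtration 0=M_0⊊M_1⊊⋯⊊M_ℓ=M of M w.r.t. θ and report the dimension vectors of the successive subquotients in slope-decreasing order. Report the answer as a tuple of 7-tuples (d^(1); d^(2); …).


Via rank(M_{q-1}∘⋯∘M_p): M ≅ I[1,7], I[2,2], I[2,3], I[7,7].
μ_θ-semistable layers: μ^(1)=83/4; μ^(2)=18; μ^(3)=7; μ^(4)=-41/2; μ^(5)=-37

((0, 0, 0, 1, 1, 1, 1); (0, 0, 0, 0, 0, 0, 1); (0, 0, 2, 0, 0, 0, 0); (1, 1, 0, 0, 0, 0, 0); (0, 2, 0, 0, 0, 0, 0))


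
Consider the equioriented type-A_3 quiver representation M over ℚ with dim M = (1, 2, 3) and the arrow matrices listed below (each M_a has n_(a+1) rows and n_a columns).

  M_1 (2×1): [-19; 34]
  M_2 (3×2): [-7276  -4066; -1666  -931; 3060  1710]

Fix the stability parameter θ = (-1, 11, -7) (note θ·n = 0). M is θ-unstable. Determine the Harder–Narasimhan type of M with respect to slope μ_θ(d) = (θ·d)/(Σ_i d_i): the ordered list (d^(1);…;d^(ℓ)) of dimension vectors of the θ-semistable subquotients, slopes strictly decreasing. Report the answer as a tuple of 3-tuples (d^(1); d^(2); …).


Barcode: M ≅ I[1,2], I[2,3], I[3,3]^2. HN layers by μ_θ (4 steps, strictly decreasing):
  μ^(1)=11; μ^(2)=2; μ^(3)=-1; μ^(4)=-7

((0, 1, 0); (0, 1, 1); (1, 0, 0); (0, 0, 2))


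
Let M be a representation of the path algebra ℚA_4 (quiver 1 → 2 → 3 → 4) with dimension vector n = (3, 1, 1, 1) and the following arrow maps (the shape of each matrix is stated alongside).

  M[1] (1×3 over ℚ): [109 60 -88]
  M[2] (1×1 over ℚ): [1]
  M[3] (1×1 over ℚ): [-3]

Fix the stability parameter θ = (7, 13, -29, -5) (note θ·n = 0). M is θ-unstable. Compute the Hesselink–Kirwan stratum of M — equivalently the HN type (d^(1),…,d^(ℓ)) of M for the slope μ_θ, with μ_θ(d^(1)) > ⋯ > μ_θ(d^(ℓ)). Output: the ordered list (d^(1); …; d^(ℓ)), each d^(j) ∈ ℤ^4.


Via rank(M_{q-1}∘⋯∘M_p): M ≅ I[1,1]^2, I[1,4].
μ_θ-semistable layers: μ^(1)=7; μ^(2)=-7/2

((2, 0, 0, 0); (1, 1, 1, 1))


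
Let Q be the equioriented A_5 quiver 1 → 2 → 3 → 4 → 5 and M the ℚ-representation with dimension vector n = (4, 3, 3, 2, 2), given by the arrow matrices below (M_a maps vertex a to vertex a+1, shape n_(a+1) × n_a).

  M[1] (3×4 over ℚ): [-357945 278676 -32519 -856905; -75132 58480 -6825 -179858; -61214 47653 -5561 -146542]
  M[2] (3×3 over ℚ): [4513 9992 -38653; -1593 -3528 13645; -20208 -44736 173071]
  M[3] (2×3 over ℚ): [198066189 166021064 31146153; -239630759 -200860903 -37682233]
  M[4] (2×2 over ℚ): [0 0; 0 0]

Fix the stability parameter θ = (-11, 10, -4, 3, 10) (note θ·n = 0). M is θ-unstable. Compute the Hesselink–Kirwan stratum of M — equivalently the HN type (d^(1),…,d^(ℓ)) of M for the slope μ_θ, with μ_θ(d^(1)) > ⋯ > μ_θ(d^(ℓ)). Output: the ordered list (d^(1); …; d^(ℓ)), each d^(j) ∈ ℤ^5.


Barcode: M ≅ I[1,1], I[1,2], I[1,4]^2, I[3,3], I[5,5]^2. HN layers by μ_θ (4 steps, strictly decreasing):
  μ^(1)=10; μ^(2)=3; μ^(3)=-4; μ^(4)=-11

((0, 1, 0, 0, 2); (0, 2, 2, 2, 0); (0, 0, 1, 0, 0); (4, 0, 0, 0, 0))


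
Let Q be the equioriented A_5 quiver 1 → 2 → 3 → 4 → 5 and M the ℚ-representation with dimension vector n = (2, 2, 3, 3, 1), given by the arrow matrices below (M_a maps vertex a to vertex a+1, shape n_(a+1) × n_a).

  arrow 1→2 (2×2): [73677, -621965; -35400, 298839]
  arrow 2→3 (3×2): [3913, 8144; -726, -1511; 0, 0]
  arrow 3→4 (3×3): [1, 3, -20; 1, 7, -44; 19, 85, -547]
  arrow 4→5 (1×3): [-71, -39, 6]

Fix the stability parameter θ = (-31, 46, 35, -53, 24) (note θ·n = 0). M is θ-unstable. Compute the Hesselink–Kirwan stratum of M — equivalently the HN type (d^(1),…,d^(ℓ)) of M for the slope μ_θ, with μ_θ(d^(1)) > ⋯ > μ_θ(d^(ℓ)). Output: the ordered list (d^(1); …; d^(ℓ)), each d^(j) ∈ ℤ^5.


Interval decomposition of M: I[1,4], I[1,5], I[3,4].
HN type (ℓ=4): μ^(1)=24; μ^(2)=28/3; μ^(3)=-9; μ^(4)=-31

((0, 0, 0, 0, 1); (0, 2, 2, 2, 0); (0, 0, 1, 1, 0); (2, 0, 0, 0, 0))


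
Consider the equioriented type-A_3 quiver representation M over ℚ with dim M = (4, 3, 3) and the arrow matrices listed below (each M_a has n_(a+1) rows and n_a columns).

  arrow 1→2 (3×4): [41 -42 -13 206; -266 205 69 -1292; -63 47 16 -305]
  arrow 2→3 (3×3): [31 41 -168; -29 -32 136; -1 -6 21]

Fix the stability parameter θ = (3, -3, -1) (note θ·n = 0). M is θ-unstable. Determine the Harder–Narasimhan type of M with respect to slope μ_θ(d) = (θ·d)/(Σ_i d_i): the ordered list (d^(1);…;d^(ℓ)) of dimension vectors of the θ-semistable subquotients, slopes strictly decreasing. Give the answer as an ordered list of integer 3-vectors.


Interval decomposition of M: I[1,1], I[1,3]^3.
HN type (ℓ=2): μ^(1)=3; μ^(2)=-1/3

((1, 0, 0); (3, 3, 3))


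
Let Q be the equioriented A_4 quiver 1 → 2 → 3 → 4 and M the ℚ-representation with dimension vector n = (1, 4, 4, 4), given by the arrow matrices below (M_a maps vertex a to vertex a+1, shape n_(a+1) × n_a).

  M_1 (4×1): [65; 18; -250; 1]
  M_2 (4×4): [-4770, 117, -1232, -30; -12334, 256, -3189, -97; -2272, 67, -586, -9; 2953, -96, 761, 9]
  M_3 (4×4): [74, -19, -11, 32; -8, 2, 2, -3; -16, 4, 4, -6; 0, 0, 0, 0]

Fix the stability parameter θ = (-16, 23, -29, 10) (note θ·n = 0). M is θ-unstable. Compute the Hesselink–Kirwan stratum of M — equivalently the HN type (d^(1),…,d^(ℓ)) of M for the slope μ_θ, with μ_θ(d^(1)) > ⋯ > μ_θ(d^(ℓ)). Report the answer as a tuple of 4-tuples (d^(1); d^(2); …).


Barcode: M ≅ I[1,3], I[2,3], I[2,4]^2, I[4,4]^2. HN layers by μ_θ (3 steps, strictly decreasing):
  μ^(1)=10; μ^(2)=-3; μ^(3)=-16

((0, 0, 0, 4); (0, 4, 4, 0); (1, 0, 0, 0))


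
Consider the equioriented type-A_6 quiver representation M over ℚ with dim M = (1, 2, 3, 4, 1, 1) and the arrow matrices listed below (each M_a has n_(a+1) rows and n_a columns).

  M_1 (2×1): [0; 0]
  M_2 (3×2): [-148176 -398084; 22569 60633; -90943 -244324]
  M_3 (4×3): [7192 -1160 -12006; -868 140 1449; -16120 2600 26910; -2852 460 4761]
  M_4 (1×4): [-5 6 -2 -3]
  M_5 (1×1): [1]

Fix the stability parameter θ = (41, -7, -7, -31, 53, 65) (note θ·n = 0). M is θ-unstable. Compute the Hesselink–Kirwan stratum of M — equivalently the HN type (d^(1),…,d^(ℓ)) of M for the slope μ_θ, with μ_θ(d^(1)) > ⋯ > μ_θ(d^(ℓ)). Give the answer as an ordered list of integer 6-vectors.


Interval decomposition of M: I[1,1], I[2,3], I[2,6], I[3,3], I[4,4]^3.
HN type (ℓ=6): μ^(1)=65; μ^(2)=53; μ^(3)=41; μ^(4)=-7; μ^(5)=-15; μ^(6)=-31

((0, 0, 0, 0, 0, 1); (0, 0, 0, 0, 1, 0); (1, 0, 0, 0, 0, 0); (0, 1, 2, 0, 0, 0); (0, 1, 1, 1, 0, 0); (0, 0, 0, 3, 0, 0))


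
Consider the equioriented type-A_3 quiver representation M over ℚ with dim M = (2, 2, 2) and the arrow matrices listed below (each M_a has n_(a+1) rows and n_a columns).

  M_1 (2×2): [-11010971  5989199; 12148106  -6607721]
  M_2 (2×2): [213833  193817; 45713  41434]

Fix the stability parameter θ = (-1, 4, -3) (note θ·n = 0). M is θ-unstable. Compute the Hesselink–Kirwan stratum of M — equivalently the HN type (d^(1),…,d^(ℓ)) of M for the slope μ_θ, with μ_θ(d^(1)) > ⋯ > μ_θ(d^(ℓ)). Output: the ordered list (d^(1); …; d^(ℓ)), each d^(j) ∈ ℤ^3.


Barcode: M ≅ I[1,3]^2. HN layers by μ_θ (2 steps, strictly decreasing):
  μ^(1)=1/2; μ^(2)=-1

((0, 2, 2); (2, 0, 0))


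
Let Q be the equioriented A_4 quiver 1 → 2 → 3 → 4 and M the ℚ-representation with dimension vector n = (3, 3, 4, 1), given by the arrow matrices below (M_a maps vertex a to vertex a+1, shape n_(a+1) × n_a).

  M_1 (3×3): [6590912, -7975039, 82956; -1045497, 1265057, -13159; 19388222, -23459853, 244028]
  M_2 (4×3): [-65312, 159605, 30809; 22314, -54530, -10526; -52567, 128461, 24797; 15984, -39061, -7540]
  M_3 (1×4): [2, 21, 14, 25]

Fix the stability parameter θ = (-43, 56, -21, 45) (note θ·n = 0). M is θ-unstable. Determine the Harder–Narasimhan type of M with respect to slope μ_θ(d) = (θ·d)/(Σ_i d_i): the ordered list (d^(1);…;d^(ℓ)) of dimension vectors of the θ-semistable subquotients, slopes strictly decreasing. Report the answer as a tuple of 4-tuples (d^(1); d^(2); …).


Via rank(M_{q-1}∘⋯∘M_p): M ≅ I[1,3]^2, I[1,4], I[3,3].
μ_θ-semistable layers: μ^(1)=45; μ^(2)=35/2; μ^(3)=-21; μ^(4)=-43

((0, 0, 0, 1); (0, 3, 3, 0); (0, 0, 1, 0); (3, 0, 0, 0))


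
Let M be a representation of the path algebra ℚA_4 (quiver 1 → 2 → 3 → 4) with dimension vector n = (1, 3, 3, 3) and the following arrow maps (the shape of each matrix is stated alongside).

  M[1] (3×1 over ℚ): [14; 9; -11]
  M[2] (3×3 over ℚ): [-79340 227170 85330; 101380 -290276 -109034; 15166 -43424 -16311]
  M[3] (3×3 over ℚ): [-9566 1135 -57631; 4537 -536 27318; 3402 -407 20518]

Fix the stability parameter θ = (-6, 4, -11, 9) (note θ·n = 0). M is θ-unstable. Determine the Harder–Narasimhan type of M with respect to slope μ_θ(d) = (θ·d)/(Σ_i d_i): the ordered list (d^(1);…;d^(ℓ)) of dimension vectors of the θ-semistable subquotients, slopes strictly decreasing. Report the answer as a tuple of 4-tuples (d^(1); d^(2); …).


Interval decomposition of M: I[1,4], I[2,2], I[2,4], I[3,4].
HN type (ℓ=5): μ^(1)=9; μ^(2)=4; μ^(3)=-7/2; μ^(4)=-6; μ^(5)=-11

((0, 0, 0, 3); (0, 1, 0, 0); (0, 2, 2, 0); (1, 0, 0, 0); (0, 0, 1, 0))


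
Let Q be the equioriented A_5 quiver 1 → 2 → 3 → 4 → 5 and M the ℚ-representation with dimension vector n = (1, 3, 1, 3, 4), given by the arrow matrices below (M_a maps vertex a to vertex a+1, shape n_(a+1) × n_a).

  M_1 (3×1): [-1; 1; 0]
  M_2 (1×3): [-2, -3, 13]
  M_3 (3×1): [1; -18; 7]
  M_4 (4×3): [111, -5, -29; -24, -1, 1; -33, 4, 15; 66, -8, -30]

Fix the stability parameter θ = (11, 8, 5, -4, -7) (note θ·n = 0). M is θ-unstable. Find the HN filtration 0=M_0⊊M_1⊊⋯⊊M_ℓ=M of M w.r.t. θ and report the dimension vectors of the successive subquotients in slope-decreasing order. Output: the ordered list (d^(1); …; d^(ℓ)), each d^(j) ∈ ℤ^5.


Via rank(M_{q-1}∘⋯∘M_p): M ≅ I[1,5], I[2,2]^2, I[4,5]^2, I[5,5].
μ_θ-semistable layers: μ^(1)=8; μ^(2)=13/5; μ^(3)=-11/2; μ^(4)=-7

((0, 2, 0, 0, 0); (1, 1, 1, 1, 1); (0, 0, 0, 2, 2); (0, 0, 0, 0, 1))


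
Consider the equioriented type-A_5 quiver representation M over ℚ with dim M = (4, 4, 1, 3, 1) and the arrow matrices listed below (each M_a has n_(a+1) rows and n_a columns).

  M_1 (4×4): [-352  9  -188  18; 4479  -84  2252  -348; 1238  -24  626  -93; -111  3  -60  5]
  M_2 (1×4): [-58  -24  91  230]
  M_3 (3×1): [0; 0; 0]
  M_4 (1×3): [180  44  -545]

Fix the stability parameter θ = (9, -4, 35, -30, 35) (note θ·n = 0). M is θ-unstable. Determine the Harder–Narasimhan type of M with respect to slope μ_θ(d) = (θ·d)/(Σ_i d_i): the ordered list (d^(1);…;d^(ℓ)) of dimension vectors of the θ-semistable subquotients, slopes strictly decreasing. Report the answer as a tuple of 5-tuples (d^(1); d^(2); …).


Interval decomposition of M: I[1,2]^3, I[1,3], I[4,4]^2, I[4,5].
HN type (ℓ=3): μ^(1)=35; μ^(2)=5/2; μ^(3)=-30

((0, 0, 1, 0, 1); (4, 4, 0, 0, 0); (0, 0, 0, 3, 0))


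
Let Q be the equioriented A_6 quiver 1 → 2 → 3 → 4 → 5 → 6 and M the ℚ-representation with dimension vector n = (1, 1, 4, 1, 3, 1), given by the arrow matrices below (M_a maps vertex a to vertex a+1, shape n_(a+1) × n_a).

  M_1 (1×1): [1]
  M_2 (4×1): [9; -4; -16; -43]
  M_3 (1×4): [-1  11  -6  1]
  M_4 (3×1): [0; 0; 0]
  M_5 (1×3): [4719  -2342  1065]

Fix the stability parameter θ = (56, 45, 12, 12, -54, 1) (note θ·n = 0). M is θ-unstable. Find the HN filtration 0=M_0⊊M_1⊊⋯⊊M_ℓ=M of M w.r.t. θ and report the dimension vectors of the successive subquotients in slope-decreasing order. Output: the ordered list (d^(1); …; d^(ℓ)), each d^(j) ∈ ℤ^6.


Via rank(M_{q-1}∘⋯∘M_p): M ≅ I[1,3], I[3,3]^2, I[3,4], I[5,5]^2, I[5,6].
μ_θ-semistable layers: μ^(1)=113/3; μ^(2)=12; μ^(3)=1; μ^(4)=-54

((1, 1, 1, 0, 0, 0); (0, 0, 3, 1, 0, 0); (0, 0, 0, 0, 0, 1); (0, 0, 0, 0, 3, 0))


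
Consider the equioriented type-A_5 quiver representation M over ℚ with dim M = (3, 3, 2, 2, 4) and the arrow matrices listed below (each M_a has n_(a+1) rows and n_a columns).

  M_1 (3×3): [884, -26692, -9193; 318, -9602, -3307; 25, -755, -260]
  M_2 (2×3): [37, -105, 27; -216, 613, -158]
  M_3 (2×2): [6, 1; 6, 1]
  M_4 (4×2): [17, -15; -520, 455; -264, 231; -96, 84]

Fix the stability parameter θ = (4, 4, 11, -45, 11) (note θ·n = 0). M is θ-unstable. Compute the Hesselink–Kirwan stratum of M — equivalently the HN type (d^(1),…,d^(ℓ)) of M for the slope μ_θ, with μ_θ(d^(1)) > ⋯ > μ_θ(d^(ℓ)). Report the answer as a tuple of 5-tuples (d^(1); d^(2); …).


Interval decomposition of M: I[1,1], I[1,3], I[1,5], I[2,2], I[4,5], I[5,5]^2.
HN type (ℓ=4): μ^(1)=11; μ^(2)=4; μ^(3)=-13/2; μ^(4)=-45

((0, 0, 1, 0, 4); (2, 2, 0, 0, 0); (1, 1, 1, 1, 0); (0, 0, 0, 1, 0))


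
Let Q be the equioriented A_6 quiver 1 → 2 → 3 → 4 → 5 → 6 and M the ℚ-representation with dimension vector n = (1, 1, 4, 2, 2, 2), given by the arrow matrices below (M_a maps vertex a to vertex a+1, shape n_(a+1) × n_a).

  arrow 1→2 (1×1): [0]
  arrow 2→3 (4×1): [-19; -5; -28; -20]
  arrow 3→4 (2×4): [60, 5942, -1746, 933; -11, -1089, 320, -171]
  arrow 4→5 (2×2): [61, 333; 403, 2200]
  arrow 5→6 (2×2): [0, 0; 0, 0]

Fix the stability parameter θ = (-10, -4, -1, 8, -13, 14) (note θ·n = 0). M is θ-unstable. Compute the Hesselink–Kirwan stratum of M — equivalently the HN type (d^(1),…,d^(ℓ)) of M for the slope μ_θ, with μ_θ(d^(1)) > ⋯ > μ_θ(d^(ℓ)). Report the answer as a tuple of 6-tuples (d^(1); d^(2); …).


Via rank(M_{q-1}∘⋯∘M_p): M ≅ I[1,1], I[2,5], I[3,3]^2, I[3,5], I[6,6]^2.
μ_θ-semistable layers: μ^(1)=14; μ^(2)=-1; μ^(3)=-2; μ^(4)=-4; μ^(5)=-10

((0, 0, 0, 0, 0, 2); (0, 0, 2, 0, 0, 0); (0, 0, 2, 2, 2, 0); (0, 1, 0, 0, 0, 0); (1, 0, 0, 0, 0, 0))


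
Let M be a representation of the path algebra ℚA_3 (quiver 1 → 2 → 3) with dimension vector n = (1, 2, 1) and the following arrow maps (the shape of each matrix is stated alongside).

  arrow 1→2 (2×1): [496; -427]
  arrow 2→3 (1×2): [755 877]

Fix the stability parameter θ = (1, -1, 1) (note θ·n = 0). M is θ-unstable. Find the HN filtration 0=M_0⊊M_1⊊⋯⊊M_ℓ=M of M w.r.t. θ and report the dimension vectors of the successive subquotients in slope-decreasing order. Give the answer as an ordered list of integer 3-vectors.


Interval decomposition of M: I[1,3], I[2,2].
HN type (ℓ=3): μ^(1)=1; μ^(2)=0; μ^(3)=-1

((0, 0, 1); (1, 1, 0); (0, 1, 0))


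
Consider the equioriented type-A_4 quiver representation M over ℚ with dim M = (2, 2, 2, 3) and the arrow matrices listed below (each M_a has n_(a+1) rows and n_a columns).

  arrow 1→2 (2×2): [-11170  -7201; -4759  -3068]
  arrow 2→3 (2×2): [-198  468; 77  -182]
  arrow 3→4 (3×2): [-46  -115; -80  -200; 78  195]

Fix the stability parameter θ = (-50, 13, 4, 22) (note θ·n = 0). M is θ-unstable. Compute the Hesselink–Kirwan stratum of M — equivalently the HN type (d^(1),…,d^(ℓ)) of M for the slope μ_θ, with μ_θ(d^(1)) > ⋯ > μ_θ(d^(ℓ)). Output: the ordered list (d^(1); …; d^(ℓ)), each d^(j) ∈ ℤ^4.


Via rank(M_{q-1}∘⋯∘M_p): M ≅ I[1,2], I[1,4], I[3,3], I[4,4]^2.
μ_θ-semistable layers: μ^(1)=22; μ^(2)=13; μ^(3)=17/2; μ^(4)=4; μ^(5)=-50

((0, 0, 0, 3); (0, 1, 0, 0); (0, 1, 1, 0); (0, 0, 1, 0); (2, 0, 0, 0))


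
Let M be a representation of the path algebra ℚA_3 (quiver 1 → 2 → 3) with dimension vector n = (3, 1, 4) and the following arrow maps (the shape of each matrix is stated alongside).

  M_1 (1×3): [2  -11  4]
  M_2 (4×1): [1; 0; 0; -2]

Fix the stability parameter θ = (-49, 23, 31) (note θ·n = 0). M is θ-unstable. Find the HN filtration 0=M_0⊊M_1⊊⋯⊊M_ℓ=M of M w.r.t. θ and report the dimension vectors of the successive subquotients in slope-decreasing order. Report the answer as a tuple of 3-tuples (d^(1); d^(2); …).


Via rank(M_{q-1}∘⋯∘M_p): M ≅ I[1,1]^2, I[1,3], I[3,3]^3.
μ_θ-semistable layers: μ^(1)=31; μ^(2)=23; μ^(3)=-49

((0, 0, 4); (0, 1, 0); (3, 0, 0))


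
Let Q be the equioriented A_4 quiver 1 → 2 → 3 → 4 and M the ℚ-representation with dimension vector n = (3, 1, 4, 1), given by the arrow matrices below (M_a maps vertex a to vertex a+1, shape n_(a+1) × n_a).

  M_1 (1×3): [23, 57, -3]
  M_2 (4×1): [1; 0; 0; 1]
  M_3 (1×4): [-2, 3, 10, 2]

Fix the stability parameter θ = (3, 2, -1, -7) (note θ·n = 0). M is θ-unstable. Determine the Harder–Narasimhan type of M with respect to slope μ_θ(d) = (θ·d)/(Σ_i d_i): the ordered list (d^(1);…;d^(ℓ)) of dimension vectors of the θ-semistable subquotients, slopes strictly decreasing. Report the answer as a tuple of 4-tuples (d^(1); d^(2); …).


Interval decomposition of M: I[1,1]^2, I[1,3], I[3,3]^2, I[3,4].
HN type (ℓ=4): μ^(1)=3; μ^(2)=4/3; μ^(3)=-1; μ^(4)=-4

((2, 0, 0, 0); (1, 1, 1, 0); (0, 0, 2, 0); (0, 0, 1, 1))


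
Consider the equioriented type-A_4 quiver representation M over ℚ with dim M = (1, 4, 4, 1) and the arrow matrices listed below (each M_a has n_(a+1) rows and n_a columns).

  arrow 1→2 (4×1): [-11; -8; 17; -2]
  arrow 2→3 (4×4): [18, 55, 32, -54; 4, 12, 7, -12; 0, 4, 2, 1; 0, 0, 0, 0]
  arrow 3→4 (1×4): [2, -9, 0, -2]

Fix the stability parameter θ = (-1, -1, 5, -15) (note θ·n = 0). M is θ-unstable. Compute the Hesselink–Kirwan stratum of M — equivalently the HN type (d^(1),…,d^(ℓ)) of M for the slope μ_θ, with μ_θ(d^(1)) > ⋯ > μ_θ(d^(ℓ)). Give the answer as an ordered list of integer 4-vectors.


Barcode: M ≅ I[1,4], I[2,2], I[2,3]^2, I[3,3]. HN layers by μ_θ (3 steps, strictly decreasing):
  μ^(1)=5; μ^(2)=-1; μ^(3)=-3

((0, 0, 3, 0); (0, 3, 0, 0); (1, 1, 1, 1))


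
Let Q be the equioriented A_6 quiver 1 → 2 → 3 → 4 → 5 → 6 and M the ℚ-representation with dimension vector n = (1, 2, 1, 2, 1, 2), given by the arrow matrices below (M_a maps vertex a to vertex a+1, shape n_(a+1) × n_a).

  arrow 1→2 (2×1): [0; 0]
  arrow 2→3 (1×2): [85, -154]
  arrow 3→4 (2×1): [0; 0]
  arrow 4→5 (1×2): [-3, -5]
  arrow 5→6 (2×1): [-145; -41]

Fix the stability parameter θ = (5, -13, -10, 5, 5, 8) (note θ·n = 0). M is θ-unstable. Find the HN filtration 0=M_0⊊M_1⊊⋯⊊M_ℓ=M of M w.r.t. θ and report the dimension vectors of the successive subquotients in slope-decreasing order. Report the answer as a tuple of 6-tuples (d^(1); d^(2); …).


Interval decomposition of M: I[1,1], I[2,2], I[2,3], I[4,4], I[4,6], I[6,6].
HN type (ℓ=4): μ^(1)=8; μ^(2)=5; μ^(3)=-10; μ^(4)=-13

((0, 0, 0, 0, 0, 2); (1, 0, 0, 2, 1, 0); (0, 0, 1, 0, 0, 0); (0, 2, 0, 0, 0, 0))


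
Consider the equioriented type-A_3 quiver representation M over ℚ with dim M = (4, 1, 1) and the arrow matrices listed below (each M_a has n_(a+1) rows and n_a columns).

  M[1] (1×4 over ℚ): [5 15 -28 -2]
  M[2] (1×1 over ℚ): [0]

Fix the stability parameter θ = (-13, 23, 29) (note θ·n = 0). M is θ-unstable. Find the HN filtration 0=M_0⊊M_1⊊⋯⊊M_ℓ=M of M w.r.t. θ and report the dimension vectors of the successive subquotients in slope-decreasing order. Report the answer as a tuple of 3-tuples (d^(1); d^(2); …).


Barcode: M ≅ I[1,1]^3, I[1,2], I[3,3]. HN layers by μ_θ (3 steps, strictly decreasing):
  μ^(1)=29; μ^(2)=23; μ^(3)=-13

((0, 0, 1); (0, 1, 0); (4, 0, 0))


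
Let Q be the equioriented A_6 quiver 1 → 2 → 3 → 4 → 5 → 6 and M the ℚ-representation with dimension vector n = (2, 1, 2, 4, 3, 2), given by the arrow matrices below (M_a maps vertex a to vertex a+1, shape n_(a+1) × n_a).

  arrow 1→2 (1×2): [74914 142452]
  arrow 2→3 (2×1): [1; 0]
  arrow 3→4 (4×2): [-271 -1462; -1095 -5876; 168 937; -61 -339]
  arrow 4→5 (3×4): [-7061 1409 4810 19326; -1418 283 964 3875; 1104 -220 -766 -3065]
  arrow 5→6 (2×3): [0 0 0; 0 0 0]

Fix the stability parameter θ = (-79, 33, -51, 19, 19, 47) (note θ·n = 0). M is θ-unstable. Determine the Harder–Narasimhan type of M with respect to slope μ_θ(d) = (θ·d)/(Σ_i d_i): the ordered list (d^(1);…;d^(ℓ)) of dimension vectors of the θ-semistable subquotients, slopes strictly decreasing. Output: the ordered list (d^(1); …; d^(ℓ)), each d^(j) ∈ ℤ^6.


Via rank(M_{q-1}∘⋯∘M_p): M ≅ I[1,1], I[1,5], I[3,5], I[4,4], I[4,5], I[6,6]^2.
μ_θ-semistable layers: μ^(1)=47; μ^(2)=19; μ^(3)=-9; μ^(4)=-51; μ^(5)=-79

((0, 0, 0, 0, 0, 2); (0, 0, 0, 4, 3, 0); (0, 1, 1, 0, 0, 0); (0, 0, 1, 0, 0, 0); (2, 0, 0, 0, 0, 0))


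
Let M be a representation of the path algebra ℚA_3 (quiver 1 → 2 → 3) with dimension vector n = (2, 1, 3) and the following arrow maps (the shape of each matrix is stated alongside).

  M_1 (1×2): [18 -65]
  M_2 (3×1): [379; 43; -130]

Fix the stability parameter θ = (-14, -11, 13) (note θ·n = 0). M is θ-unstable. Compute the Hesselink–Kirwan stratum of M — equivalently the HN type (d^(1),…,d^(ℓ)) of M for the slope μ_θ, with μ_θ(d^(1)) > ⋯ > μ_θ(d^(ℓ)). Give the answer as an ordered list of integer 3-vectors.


Barcode: M ≅ I[1,1], I[1,3], I[3,3]^2. HN layers by μ_θ (3 steps, strictly decreasing):
  μ^(1)=13; μ^(2)=-11; μ^(3)=-14

((0, 0, 3); (0, 1, 0); (2, 0, 0))


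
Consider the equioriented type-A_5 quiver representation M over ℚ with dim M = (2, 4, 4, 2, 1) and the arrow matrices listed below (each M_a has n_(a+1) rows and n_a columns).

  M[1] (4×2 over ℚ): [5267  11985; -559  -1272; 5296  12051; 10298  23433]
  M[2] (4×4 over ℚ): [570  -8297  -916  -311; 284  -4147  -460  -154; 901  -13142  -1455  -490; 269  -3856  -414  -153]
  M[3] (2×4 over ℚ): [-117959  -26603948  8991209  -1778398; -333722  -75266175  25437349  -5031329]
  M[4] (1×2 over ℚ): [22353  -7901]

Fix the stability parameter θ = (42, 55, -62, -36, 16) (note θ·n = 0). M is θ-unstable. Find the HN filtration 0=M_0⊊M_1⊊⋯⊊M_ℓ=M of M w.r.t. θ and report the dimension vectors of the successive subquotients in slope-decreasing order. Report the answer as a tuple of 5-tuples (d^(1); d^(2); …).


Interval decomposition of M: I[1,4], I[1,5], I[2,3]^2.
HN type (ℓ=3): μ^(1)=16; μ^(2)=-1/4; μ^(3)=-7/2

((0, 0, 0, 0, 1); (2, 2, 2, 2, 0); (0, 2, 2, 0, 0))
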